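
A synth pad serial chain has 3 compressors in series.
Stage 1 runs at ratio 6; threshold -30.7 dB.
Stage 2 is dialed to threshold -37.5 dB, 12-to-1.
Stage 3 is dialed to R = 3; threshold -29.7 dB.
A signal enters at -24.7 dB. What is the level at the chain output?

Stage 1: -24.7 dB is 6 dB over -30.7 dB; at 6:1 that becomes 1 dB over, giving -29.7 dB.
Stage 2: 7.8 dB above -37.5 dB, reduced 12:1 to 0.65 dB above → -36.85 dB.
Stage 3: below threshold (-36.85 ≤ -29.7); passes unchanged; output -36.85 dB.

-36.85 dB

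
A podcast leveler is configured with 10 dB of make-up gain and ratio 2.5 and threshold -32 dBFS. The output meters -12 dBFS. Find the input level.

Stripping the +10 dB make-up gives -22 dBFS at the gain stage.
The compressed level sits -22 − (-32) = 10 dB over threshold.
Undo the ratio: input overshoot = 10 × 2.5 = 25 dB, giving input = -7 dBFS.

-7 dBFS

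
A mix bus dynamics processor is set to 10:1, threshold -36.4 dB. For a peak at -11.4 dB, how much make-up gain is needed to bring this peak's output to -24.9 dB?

9 dB

Overshoot 25 dB → 25/10 = 2.5 dB after compression, so the compressed level is -36.4 + 2.5 = -33.9 dB.
Make-up = target − compressed = -24.9 − (-33.9) = 9 dB.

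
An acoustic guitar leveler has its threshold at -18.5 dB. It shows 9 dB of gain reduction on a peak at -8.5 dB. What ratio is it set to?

10:1

Input overshoot = -8.5 − (-18.5) = 10 dB.
Output overshoot = 10 − 9 = 1 dB.
Ratio = input overshoot / output overshoot = 10 / 1 = 10.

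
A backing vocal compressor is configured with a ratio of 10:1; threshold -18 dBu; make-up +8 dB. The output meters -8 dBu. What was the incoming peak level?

Before make-up, the level was -8 − 8 = -16 dBu.
Post-compression overshoot = -16 − (-18) = 2 dB.
Input overshoot = R × output overshoot = 20 dB → input = -18 + 20 = 2 dBu.

2 dBu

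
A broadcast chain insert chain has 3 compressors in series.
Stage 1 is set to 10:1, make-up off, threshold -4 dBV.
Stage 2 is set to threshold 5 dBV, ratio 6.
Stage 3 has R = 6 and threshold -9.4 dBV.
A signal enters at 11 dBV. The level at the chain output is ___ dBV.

Stage 1: overshoot 15 dB → 15/10 = 1.5 dB → -2.5 dBV.
Stage 2: -2.5 dBV ≤ 5 dBV, so stage 2 doesn't engage; output -2.5 dBV.
Stage 3: overshoot 6.9 dB → 6.9/6 = 1.15 dB → -8.25 dBV.

-8.25 dBV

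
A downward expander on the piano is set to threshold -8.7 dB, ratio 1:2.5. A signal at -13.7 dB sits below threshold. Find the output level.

-21.2 dB

The input is 5 dB below the -8.7 dB threshold.
A 1:2.5 expander multiplies undershoot by 2.5: 5 × 2.5 = 12.5 dB below threshold.
Output = -8.7 − 12.5 = -21.2 dB.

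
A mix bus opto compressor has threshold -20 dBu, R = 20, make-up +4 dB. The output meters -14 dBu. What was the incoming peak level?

20 dBu

Remove make-up: -14 − 4 = -18 dBu.
The compressed level sits -18 − (-20) = 2 dB over threshold.
Undo the ratio: input overshoot = 2 × 20 = 40 dB, giving input = 20 dBu.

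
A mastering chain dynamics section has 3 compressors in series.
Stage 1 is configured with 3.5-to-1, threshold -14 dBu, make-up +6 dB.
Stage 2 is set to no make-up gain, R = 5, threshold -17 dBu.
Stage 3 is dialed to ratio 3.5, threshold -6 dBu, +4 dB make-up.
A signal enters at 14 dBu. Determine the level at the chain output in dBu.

Stage 1: 28 dB above -14 dBu, reduced 3.5:1 to 8 dB above → -6 dBu; +6 dB make-up → 0 dBu.
Stage 2: overshoot 17 dB → 17/5 = 3.4 dB → -13.6 dBu.
Stage 3: below threshold (-13.6 ≤ -6); passes unchanged; make-up brings it to -9.6 dBu.

-9.6 dBu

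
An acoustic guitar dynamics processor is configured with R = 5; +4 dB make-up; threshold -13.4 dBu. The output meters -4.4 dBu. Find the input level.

Stripping the +4 dB make-up gives -8.4 dBu at the gain stage.
That's 5 dB above the -13.4 dBu threshold.
Before 5:1 compression the overshoot was 5 × 5 = 25 dB, so input = -13.4 + 25 = 11.6 dBu.

11.6 dBu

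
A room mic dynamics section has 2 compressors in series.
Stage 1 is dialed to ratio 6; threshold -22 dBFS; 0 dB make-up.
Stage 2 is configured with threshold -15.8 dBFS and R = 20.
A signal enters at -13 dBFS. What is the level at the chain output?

-20.5 dBFS

Stage 1: overshoot 9 dB → 9/6 = 1.5 dB → -20.5 dBFS.
Stage 2: below threshold (-20.5 ≤ -15.8); passes unchanged; output -20.5 dBFS.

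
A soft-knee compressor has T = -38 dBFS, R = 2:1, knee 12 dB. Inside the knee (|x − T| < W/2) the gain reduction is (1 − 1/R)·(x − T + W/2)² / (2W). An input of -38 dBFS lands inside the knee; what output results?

x − T + W/2 = -38 − (-38) + 6 = 6.
GR = (1 − 1/2) × 6² / 24 = 0.5 × 36 / 24 = 0.75 dB.
Output = -38 − 0.75 = -38.75 dBFS.

-38.75 dBFS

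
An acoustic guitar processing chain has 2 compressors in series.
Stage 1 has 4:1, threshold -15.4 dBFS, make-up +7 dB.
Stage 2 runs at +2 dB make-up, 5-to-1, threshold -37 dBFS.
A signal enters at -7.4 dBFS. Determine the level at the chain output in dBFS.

-28.88 dBFS

Stage 1: overshoot 8 dB → 8/4 = 2 dB → -13.4 dBFS; +7 dB make-up → -6.4 dBFS.
Stage 2: overshoot 30.6 dB → 30.6/5 = 6.12 dB → -30.88 dBFS; +2 dB make-up → -28.88 dBFS.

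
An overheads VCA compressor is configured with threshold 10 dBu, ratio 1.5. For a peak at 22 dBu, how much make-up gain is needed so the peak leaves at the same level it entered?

4 dB

The peak compresses to 10 + 12/1.5 = 18 dBu.
To reach 22 dBu requires 22 − 18 = 4 dB of make-up.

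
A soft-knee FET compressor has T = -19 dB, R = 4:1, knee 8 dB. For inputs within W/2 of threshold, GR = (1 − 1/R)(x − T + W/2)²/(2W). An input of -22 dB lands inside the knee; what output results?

-22.046875 dB

x − T + W/2 = -22 − (-19) + 4 = 1.
GR = (1 − 1/4) × 1² / 16 = 0.75 × 1 / 16 = 0.046875 dB.
Output = -22 − 0.046875 = -22.046875 dB.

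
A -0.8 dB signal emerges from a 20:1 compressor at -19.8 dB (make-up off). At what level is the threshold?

-20.8 dB

Input is 20 dB above T (since output overshoot × R = input overshoot: (-19.8 − T)·20 = -0.8 − T gives T = -20.8 dB).
Check: -20.8 + (-0.8 − (-20.8))/20 = -20.8 + 1 = -19.8 dB. ✓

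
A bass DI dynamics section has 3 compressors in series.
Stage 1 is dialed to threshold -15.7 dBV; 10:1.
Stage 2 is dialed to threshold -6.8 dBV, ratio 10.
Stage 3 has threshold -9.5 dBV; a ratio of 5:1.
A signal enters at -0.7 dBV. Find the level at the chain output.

-14.2 dBV

Stage 1: -0.7 dBV is 15 dB over -15.7 dBV; at 10:1 that becomes 1.5 dB over, giving -14.2 dBV.
Stage 2: -14.2 dBV ≤ -6.8 dBV, so stage 2 doesn't engage; output -14.2 dBV.
Stage 3: -14.2 dBV is at or below the -9.5 dBV threshold — no compression; output -14.2 dBV.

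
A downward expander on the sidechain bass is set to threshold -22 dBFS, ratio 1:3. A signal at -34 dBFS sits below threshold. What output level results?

-58 dBFS

The input is 12 dB below the -22 dBFS threshold.
A 1:3 expander multiplies undershoot by 3: 12 × 3 = 36 dB below threshold.
Output = -22 − 36 = -58 dBFS.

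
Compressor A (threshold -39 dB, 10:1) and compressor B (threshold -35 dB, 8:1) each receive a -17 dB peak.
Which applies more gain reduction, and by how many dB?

A, by 4.05 dB

A: GR = 22 − 22/10 = 19.8 dB.
B: GR = 18 − 18/8 = 15.75 dB.
A reduces 4.05 dB more.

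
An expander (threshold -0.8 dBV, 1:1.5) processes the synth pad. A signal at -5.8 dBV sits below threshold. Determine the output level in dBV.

Below threshold, a 1:1.5 expander applies gain = (1.5−1)×(T − x) of attenuation.
(1.5−1) × 5 = 2.5 dB, so output = -5.8 − 2.5 = -8.3 dBV.

-8.3 dBV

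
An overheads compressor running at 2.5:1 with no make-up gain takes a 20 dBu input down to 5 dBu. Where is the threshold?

-5 dBu

Input is 25 dB above T (since output overshoot × R = input overshoot: (5 − T)·2.5 = 20 − T gives T = -5 dBu).
Check: -5 + (20 − (-5))/2.5 = -5 + 10 = 5 dBu. ✓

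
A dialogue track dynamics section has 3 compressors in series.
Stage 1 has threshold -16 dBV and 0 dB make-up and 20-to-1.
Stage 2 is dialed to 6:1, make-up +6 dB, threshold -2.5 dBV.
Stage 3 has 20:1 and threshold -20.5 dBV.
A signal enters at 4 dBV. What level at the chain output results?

Stage 1: 20 dB above -16 dBV, reduced 20:1 to 1 dB above → -15 dBV.
Stage 2: -15 dBV ≤ -2.5 dBV, so stage 2 doesn't engage; make-up brings it to -9 dBV.
Stage 3: -9 dBV is 11.5 dB over -20.5 dBV; at 20:1 that becomes 0.575 dB over, giving -19.925 dBV.

-19.925 dBV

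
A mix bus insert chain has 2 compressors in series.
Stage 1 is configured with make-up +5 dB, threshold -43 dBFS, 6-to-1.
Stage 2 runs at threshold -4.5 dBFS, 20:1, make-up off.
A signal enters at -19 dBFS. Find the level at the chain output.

Stage 1: 24 dB above -43 dBFS, reduced 6:1 to 4 dB above → -39 dBFS; +5 dB make-up → -34 dBFS.
Stage 2: -34 dBFS ≤ -4.5 dBFS, so stage 2 doesn't engage; output -34 dBFS.

-34 dBFS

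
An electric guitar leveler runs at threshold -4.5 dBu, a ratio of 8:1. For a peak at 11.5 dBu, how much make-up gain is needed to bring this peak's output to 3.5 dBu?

6 dB

The peak compresses to -4.5 + 16/8 = -2.5 dBu.
To reach 3.5 dBu requires 3.5 − (-2.5) = 6 dB of make-up.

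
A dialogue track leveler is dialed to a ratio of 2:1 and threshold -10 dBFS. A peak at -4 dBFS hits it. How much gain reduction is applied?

The signal is 6 dB above threshold.
At 2:1, output sits 6/2 = 3 dB above threshold.
GR = overshoot in − overshoot out = 6 − 3 = 3 dB.

3 dB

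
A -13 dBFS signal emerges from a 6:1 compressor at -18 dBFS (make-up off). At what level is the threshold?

Let T be the threshold. Output overshoot = (input overshoot)/R, so -18 − T = (-13 − T)/6.
6·(-18 − T) = -13 − T → 5·T = -108 − (-13) = -95.
T = -95/5 = -19 dBFS.

-19 dBFS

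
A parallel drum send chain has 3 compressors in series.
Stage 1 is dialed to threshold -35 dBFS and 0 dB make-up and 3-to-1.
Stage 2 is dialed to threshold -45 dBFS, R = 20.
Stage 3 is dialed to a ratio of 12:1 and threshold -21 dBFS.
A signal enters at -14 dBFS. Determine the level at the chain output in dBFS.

Stage 1: -14 dBFS is 21 dB over -35 dBFS; at 3:1 that becomes 7 dB over, giving -28 dBFS.
Stage 2: -28 dBFS is 17 dB over -45 dBFS; at 20:1 that becomes 0.85 dB over, giving -44.15 dBFS.
Stage 3: -44.15 dBFS is at or below the -21 dBFS threshold — no compression; output -44.15 dBFS.

-44.15 dBFS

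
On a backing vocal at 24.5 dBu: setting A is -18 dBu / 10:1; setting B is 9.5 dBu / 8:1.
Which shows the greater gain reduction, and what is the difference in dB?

A: 42.5 dB over, compressed to 4.25 dB over, so 38.25 dB of GR.
B: 15 dB over, compressed to 1.875 dB over, so 13.125 dB of GR.
A applies 25.125 dB more gain reduction.

A, by 25.125 dB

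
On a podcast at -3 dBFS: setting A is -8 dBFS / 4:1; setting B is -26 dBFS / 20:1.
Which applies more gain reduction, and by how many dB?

A: GR = 5 − 5/4 = 3.75 dB.
B: GR = 23 − 23/20 = 21.85 dB.
Difference: 18.1 dB in favour of B.

B, by 18.1 dB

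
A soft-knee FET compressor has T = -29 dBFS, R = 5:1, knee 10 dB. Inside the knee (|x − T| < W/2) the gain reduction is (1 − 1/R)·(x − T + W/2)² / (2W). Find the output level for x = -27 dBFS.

x − T + W/2 = -27 − (-29) + 5 = 7.
GR = (1 − 1/5) × 7² / 20 = 0.8 × 49 / 20 = 1.96 dB.
Output = -27 − 1.96 = -28.96 dBFS.

-28.96 dBFS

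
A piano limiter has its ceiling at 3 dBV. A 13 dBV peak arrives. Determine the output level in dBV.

The limiter clamps the peak to its 3 dBV ceiling.

3 dBV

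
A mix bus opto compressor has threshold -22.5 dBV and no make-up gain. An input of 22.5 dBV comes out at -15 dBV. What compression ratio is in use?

Input overshoot = 22.5 − (-22.5) = 45 dB; output overshoot = -15 − (-22.5) = 7.5 dB.
Ratio = 45 / 7.5 = 6.

6:1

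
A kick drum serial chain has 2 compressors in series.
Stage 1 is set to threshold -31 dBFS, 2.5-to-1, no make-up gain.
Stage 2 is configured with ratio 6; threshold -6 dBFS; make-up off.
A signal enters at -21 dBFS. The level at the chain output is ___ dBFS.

Stage 1: overshoot 10 dB → 10/2.5 = 4 dB → -27 dBFS.
Stage 2: -27 dBFS is at or below the -6 dBFS threshold — no compression; output -27 dBFS.

-27 dBFS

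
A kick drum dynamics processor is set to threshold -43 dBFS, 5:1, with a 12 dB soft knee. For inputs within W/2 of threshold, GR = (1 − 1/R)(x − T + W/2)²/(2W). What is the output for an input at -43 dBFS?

-44.2 dBFS

x − T + W/2 = -43 − (-43) + 6 = 6.
GR = (1 − 1/5) × 6² / 24 = 0.8 × 36 / 24 = 1.2 dB.
Output = -43 − 1.2 = -44.2 dBFS.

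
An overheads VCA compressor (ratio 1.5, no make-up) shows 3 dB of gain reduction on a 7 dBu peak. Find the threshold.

Let T be the threshold. Output overshoot = (input overshoot)/R, so 4 − T = (7 − T)/1.5.
1.5·(4 − T) = 7 − T → 0.5·T = 6 − 7 = -1.
T = -1/0.5 = -2 dBu.

-2 dBu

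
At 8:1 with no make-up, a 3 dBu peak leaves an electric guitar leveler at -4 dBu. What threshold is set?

Let T be the threshold. Output overshoot = (input overshoot)/R, so -4 − T = (3 − T)/8.
8·(-4 − T) = 3 − T → 7·T = -32 − 3 = -35.
T = -35/7 = -5 dBu.

-5 dBu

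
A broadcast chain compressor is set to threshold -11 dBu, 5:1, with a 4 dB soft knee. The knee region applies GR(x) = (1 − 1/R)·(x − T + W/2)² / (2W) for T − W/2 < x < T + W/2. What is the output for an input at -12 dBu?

x − T + W/2 = -12 − (-11) + 2 = 1.
GR = (1 − 1/5) × 1² / 8 = 0.8 × 1 / 8 = 0.1 dB.
Output = -12 − 0.1 = -12.1 dBu.

-12.1 dBu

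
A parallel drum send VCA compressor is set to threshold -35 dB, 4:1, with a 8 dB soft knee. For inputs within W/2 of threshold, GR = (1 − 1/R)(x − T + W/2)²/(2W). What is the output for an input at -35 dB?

-35.75 dB

x − T + W/2 = -35 − (-35) + 4 = 4.
GR = (1 − 1/4) × 4² / 16 = 0.75 × 16 / 16 = 0.75 dB.
Output = -35 − 0.75 = -35.75 dB.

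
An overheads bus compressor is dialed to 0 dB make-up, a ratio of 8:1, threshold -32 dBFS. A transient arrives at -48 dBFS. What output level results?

-48 dBFS

-48 dBFS is 16 dB below the -32 dBFS threshold, so no gain reduction is applied.
Output = input = -48 dBFS.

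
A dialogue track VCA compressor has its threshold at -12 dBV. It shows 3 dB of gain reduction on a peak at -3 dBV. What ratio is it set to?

1.5:1

Input overshoot = -3 − (-12) = 9 dB.
Output overshoot = 9 − 3 = 6 dB.
Ratio = input overshoot / output overshoot = 9 / 6 = 1.5.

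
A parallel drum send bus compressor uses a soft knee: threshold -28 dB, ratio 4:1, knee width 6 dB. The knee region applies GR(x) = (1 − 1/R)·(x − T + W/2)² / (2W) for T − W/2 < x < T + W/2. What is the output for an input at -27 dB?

x − T + W/2 = -27 − (-28) + 3 = 4.
GR = (1 − 1/4) × 4² / 12 = 0.75 × 16 / 12 = 1 dB.
Output = -27 − 1 = -28 dB.

-28 dB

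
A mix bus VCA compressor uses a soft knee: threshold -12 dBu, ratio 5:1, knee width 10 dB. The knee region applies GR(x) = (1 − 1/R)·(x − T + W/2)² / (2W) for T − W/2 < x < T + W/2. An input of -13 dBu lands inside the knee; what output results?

x − T + W/2 = -13 − (-12) + 5 = 4.
GR = (1 − 1/5) × 4² / 20 = 0.8 × 16 / 20 = 0.64 dB.
Output = -13 − 0.64 = -13.64 dBu.

-13.64 dBu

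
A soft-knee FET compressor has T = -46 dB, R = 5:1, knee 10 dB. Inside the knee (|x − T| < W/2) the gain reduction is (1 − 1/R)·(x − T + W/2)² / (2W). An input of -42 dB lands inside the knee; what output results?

-45.24 dB

x − T + W/2 = -42 − (-46) + 5 = 9.
GR = (1 − 1/5) × 9² / 20 = 0.8 × 81 / 20 = 3.24 dB.
Output = -42 − 3.24 = -45.24 dB.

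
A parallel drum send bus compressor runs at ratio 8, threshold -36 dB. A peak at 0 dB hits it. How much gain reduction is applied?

31.5 dB

Overshoot = 0 − (-36) = 36 dB.
At 8:1, output sits 36/8 = 4.5 dB above threshold.
Gain reduction = 36 − 4.5 = 31.5 dB.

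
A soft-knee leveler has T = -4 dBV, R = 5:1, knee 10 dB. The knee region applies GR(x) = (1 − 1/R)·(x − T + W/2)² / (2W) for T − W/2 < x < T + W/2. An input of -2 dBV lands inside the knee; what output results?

-3.96 dBV

x − T + W/2 = -2 − (-4) + 5 = 7.
GR = (1 − 1/5) × 7² / 20 = 0.8 × 49 / 20 = 1.96 dB.
Output = -2 − 1.96 = -3.96 dBV.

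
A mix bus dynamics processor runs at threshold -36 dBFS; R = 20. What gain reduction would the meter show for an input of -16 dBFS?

Overshoot = -16 − (-36) = 20 dB.
After 20:1 compression the overshoot becomes 20/20 = 1 dB.
So the signal is attenuated by 20 − 1 = 19 dB.

19 dB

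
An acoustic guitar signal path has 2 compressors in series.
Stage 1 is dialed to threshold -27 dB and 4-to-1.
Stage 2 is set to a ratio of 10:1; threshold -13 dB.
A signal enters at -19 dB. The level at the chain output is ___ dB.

Stage 1: 8 dB above -27 dB, reduced 4:1 to 2 dB above → -25 dB.
Stage 2: below threshold (-25 ≤ -13); passes unchanged; output -25 dB.

-25 dB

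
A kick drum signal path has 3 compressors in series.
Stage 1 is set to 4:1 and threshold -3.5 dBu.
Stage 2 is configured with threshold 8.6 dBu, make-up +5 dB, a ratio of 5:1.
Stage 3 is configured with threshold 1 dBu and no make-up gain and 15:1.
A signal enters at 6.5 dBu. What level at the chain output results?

1.2 dBu

Stage 1: 6.5 dBu is 10 dB over -3.5 dBu; at 4:1 that becomes 2.5 dB over, giving -1 dBu.
Stage 2: -1 dBu ≤ 8.6 dBu, so stage 2 doesn't engage; make-up brings it to 4 dBu.
Stage 3: overshoot 3 dB → 3/15 = 0.2 dB → 1.2 dBu.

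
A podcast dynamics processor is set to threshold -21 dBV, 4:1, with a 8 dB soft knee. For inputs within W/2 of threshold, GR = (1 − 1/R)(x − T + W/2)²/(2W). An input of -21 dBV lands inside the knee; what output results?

x − T + W/2 = -21 − (-21) + 4 = 4.
GR = (1 − 1/4) × 4² / 16 = 0.75 × 16 / 16 = 0.75 dB.
Output = -21 − 0.75 = -21.75 dBV.

-21.75 dBV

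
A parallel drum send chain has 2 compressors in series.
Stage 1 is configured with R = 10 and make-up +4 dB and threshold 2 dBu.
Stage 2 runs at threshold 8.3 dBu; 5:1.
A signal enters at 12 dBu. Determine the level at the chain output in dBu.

7 dBu

Stage 1: 12 dBu is 10 dB over 2 dBu; at 10:1 that becomes 1 dB over, giving 3 dBu; +4 dB make-up → 7 dBu.
Stage 2: 7 dBu ≤ 8.3 dBu, so stage 2 doesn't engage; output 7 dBu.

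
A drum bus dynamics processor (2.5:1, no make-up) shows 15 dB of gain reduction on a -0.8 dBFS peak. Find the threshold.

-25.8 dBFS

Input is 25 dB above T (since output overshoot × R = input overshoot: (-15.8 − T)·2.5 = -0.8 − T gives T = -25.8 dBFS).
Check: -25.8 + (-0.8 − (-25.8))/2.5 = -25.8 + 10 = -15.8 dBFS. ✓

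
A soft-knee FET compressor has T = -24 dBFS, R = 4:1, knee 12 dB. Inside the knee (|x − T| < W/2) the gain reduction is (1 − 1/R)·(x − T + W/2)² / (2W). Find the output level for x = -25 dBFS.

-25.78125 dBFS

x − T + W/2 = -25 − (-24) + 6 = 5.
GR = (1 − 1/4) × 5² / 24 = 0.75 × 25 / 24 = 0.78125 dB.
Output = -25 − 0.78125 = -25.78125 dBFS.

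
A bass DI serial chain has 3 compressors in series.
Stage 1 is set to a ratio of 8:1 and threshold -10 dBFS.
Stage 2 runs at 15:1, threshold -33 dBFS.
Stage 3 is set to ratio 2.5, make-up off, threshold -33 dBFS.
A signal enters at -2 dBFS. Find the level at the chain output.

-32.36 dBFS

Stage 1: overshoot 8 dB → 8/8 = 1 dB → -9 dBFS.
Stage 2: -9 dBFS is 24 dB over -33 dBFS; at 15:1 that becomes 1.6 dB over, giving -31.4 dBFS.
Stage 3: overshoot 1.6 dB → 1.6/2.5 = 0.64 dB → -32.36 dBFS.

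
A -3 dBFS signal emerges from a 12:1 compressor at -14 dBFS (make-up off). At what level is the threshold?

Gain reduction = -3 − (-14) = 11 dB; output overshoot = GR / (R − 1) = 11 / 11 = 1 dB.
Threshold = output − output overshoot = -14 − 1 = -15 dBFS.

-15 dBFS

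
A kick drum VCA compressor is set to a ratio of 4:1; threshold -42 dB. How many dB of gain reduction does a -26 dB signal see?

12 dB

The signal is 16 dB above threshold.
After 4:1 compression the overshoot becomes 16/4 = 4 dB.
So the signal is attenuated by 16 − 4 = 12 dB.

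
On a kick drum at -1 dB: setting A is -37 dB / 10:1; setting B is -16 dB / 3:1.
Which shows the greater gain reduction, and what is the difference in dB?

A, by 22.4 dB

A: overshoot 36 dB → output overshoot 3.6 dB → GR 32.4 dB.
B: overshoot 15 dB → output overshoot 5 dB → GR 10 dB.
Difference: 22.4 dB in favour of A.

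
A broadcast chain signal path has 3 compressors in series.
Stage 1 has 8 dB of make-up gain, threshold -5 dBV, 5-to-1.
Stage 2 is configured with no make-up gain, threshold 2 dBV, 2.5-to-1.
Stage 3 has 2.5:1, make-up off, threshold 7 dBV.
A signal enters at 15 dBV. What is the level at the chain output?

4 dBV

Stage 1: 20 dB above -5 dBV, reduced 5:1 to 4 dB above → -1 dBV; +8 dB make-up → 7 dBV.
Stage 2: 7 dBV is 5 dB over 2 dBV; at 2.5:1 that becomes 2 dB over, giving 4 dBV.
Stage 3: 4 dBV ≤ 7 dBV, so stage 3 doesn't engage; output 4 dBV.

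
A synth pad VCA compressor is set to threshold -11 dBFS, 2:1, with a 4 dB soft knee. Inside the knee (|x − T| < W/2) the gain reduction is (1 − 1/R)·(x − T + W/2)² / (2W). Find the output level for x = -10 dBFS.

x − T + W/2 = -10 − (-11) + 2 = 3.
GR = (1 − 1/2) × 3² / 8 = 0.5 × 9 / 8 = 0.5625 dB.
Output = -10 − 0.5625 = -10.5625 dBFS.

-10.5625 dBFS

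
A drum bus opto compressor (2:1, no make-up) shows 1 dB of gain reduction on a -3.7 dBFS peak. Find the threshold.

-5.7 dBFS

Gain reduction = -3.7 − (-4.7) = 1 dB; output overshoot = GR / (R − 1) = 1 / 1 = 1 dB.
Threshold = output − output overshoot = -4.7 − 1 = -5.7 dBFS.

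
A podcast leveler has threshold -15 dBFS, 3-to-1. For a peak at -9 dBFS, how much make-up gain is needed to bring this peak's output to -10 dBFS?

Without make-up, output = threshold + overshoot/3 = -15 + 2 = -13 dBFS.
Gap to target: 3 dB.

3 dB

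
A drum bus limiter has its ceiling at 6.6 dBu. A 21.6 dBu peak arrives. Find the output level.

A brickwall limiter is an ∞:1 compressor: any input above the ceiling is clamped to 6.6 dBu.

6.6 dBu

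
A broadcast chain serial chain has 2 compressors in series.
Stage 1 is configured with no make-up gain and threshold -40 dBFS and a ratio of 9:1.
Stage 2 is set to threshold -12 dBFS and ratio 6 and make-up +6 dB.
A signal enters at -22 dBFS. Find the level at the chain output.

Stage 1: overshoot 18 dB → 18/9 = 2 dB → -38 dBFS.
Stage 2: -38 dBFS ≤ -12 dBFS, so stage 2 doesn't engage; make-up brings it to -32 dBFS.

-32 dBFS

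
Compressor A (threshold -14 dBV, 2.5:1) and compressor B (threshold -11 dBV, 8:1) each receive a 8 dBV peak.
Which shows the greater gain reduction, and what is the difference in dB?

A: 22 dB over, compressed to 8.8 dB over, so 13.2 dB of GR.
B: 19 dB over, compressed to 2.375 dB over, so 16.625 dB of GR.
Difference: 3.425 dB in favour of B.

B, by 3.425 dB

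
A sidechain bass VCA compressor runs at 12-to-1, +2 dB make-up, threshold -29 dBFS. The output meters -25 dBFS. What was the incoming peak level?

Remove make-up: -25 − 2 = -27 dBFS.
The compressed level sits -27 − (-29) = 2 dB over threshold.
Input overshoot = R × output overshoot = 24 dB → input = -29 + 24 = -5 dBFS.

-5 dBFS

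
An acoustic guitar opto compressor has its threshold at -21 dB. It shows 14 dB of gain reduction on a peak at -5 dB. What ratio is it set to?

Input overshoot = -5 − (-21) = 16 dB.
Output overshoot = 16 − 14 = 2 dB.
Ratio = input overshoot / output overshoot = 16 / 2 = 8.

8:1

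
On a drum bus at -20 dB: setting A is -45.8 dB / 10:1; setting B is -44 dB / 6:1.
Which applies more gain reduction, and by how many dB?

A, by 3.22 dB

A: 25.8 dB over, compressed to 2.58 dB over, so 23.22 dB of GR.
B: 24 dB over, compressed to 4 dB over, so 20 dB of GR.
A reduces 3.22 dB more.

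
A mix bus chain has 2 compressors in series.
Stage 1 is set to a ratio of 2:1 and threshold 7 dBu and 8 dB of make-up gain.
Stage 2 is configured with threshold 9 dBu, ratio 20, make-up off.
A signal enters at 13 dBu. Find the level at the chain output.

Stage 1: overshoot 6 dB → 6/2 = 3 dB → 10 dBu; +8 dB make-up → 18 dBu.
Stage 2: 18 dBu is 9 dB over 9 dBu; at 20:1 that becomes 0.45 dB over, giving 9.45 dBu.

9.45 dBu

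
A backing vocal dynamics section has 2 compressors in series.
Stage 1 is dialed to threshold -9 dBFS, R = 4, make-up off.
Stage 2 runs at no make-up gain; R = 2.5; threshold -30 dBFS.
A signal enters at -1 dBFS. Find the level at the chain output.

Stage 1: -1 dBFS is 8 dB over -9 dBFS; at 4:1 that becomes 2 dB over, giving -7 dBFS.
Stage 2: overshoot 23 dB → 23/2.5 = 9.2 dB → -20.8 dBFS.

-20.8 dBFS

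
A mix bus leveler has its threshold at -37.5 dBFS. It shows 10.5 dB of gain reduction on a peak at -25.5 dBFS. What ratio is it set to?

8:1

Input overshoot = -25.5 − (-37.5) = 12 dB.
Output overshoot = 12 − 10.5 = 1.5 dB.
Ratio = input overshoot / output overshoot = 12 / 1.5 = 8.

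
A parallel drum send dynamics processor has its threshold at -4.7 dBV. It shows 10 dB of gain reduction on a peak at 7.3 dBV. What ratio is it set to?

Input overshoot = 7.3 − (-4.7) = 12 dB.
Output overshoot = 12 − 10 = 2 dB.
Ratio = input overshoot / output overshoot = 12 / 2 = 6.

6:1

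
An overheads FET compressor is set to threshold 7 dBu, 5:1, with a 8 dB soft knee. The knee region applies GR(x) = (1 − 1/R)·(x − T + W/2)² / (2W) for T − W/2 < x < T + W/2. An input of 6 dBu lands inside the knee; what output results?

5.55 dBu

x − T + W/2 = 6 − 7 + 4 = 3.
GR = (1 − 1/5) × 3² / 16 = 0.8 × 9 / 16 = 0.45 dB.
Output = 6 − 0.45 = 5.55 dBu.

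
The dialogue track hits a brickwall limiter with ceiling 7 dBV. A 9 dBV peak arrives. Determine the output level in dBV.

A brickwall limiter is an ∞:1 compressor: any input above the ceiling is clamped to 7 dBV.

7 dBV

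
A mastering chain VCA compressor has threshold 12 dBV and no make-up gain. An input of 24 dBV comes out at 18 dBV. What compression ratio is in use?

2:1

Input overshoot = 24 − 12 = 12 dB; output overshoot = 18 − 12 = 6 dB.
Ratio = 12 / 6 = 2.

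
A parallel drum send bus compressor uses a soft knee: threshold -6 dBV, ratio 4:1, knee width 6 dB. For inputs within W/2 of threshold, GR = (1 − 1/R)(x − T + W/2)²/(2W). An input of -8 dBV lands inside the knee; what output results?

x − T + W/2 = -8 − (-6) + 3 = 1.
GR = (1 − 1/4) × 1² / 12 = 0.75 × 1 / 12 = 0.0625 dB.
Output = -8 − 0.0625 = -8.0625 dBV.

-8.0625 dBV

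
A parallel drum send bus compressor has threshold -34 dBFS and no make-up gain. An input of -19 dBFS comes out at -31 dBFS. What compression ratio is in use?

5:1

Input overshoot = -19 − (-34) = 15 dB; output overshoot = -31 − (-34) = 3 dB.
Ratio = 15 / 3 = 5.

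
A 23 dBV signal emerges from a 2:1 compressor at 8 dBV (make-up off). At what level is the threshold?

Gain reduction = 23 − 8 = 15 dB; output overshoot = GR / (R − 1) = 15 / 1 = 15 dB.
Threshold = output − output overshoot = 8 − 15 = -7 dBV.

-7 dBV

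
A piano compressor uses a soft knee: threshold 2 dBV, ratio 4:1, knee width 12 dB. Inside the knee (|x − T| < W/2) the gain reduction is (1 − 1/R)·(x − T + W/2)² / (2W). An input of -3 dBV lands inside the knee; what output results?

-3.03125 dBV

x − T + W/2 = -3 − 2 + 6 = 1.
GR = (1 − 1/4) × 1² / 24 = 0.75 × 1 / 24 = 0.03125 dB.
Output = -3 − 0.03125 = -3.03125 dBV.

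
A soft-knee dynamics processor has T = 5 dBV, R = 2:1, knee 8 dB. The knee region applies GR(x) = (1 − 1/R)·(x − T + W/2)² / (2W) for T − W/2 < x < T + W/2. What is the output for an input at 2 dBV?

1.96875 dBV

x − T + W/2 = 2 − 5 + 4 = 1.
GR = (1 − 1/2) × 1² / 16 = 0.5 × 1 / 16 = 0.03125 dB.
Output = 2 − 0.03125 = 1.96875 dBV.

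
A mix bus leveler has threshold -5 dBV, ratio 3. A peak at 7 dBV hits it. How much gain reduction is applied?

8 dB

The signal is 12 dB above threshold.
At 3:1, output sits 12/3 = 4 dB above threshold.
Gain reduction = 12 − 4 = 8 dB.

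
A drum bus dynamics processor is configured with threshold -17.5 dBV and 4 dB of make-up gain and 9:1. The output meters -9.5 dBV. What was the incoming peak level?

Remove make-up: -9.5 − 4 = -13.5 dBV.
The compressed level sits -13.5 − (-17.5) = 4 dB over threshold.
Before 9:1 compression the overshoot was 4 × 9 = 36 dB, so input = -17.5 + 36 = 18.5 dBV.

18.5 dBV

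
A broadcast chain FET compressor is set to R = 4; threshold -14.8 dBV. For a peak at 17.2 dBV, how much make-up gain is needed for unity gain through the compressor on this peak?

Overshoot 32 dB → 32/4 = 8 dB after compression, so the compressed level is -14.8 + 8 = -6.8 dBV.
Make-up = target − compressed = 17.2 − (-6.8) = 24 dB.

24 dB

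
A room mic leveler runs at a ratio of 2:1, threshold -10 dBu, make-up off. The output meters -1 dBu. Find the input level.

The compressed level sits -1 − (-10) = 9 dB over threshold.
Before 2:1 compression the overshoot was 9 × 2 = 18 dB, so input = -10 + 18 = 8 dBu.

8 dBu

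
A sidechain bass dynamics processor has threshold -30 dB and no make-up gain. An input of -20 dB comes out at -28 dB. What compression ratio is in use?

Input overshoot = -20 − (-30) = 10 dB; output overshoot = -28 − (-30) = 2 dB.
Ratio = 10 / 2 = 5.

5:1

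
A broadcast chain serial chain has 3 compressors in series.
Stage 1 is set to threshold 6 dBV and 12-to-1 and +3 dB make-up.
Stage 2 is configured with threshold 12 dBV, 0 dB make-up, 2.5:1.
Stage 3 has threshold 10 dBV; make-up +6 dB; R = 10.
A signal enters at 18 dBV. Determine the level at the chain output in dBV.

Stage 1: 18 dBV is 12 dB over 6 dBV; at 12:1 that becomes 1 dB over, giving 7 dBV; +3 dB make-up → 10 dBV.
Stage 2: 10 dBV ≤ 12 dBV, so stage 2 doesn't engage; output 10 dBV.
Stage 3: below threshold (10 ≤ 10); passes unchanged; make-up brings it to 16 dBV.

16 dBV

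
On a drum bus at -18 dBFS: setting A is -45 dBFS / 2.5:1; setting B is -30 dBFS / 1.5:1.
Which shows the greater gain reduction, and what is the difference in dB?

A: GR = 27 − 27/2.5 = 16.2 dB.
B: GR = 12 − 12/1.5 = 4 dB.
Difference: 12.2 dB in favour of A.

A, by 12.2 dB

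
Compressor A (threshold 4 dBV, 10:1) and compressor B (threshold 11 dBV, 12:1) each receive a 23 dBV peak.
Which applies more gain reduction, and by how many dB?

A: overshoot 19 dB → output overshoot 1.9 dB → GR 17.1 dB.
B: overshoot 12 dB → output overshoot 1 dB → GR 11 dB.
A applies 6.1 dB more gain reduction.

A, by 6.1 dB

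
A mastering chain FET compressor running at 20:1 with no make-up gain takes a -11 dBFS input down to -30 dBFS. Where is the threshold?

-31 dBFS

Gain reduction = -11 − (-30) = 19 dB; output overshoot = GR / (R − 1) = 19 / 19 = 1 dB.
Threshold = output − output overshoot = -30 − 1 = -31 dBFS.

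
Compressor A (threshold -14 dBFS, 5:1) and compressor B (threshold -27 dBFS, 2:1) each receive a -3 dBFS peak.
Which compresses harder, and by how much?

A: 11 dB over, compressed to 2.2 dB over, so 8.8 dB of GR.
B: 24 dB over, compressed to 12 dB over, so 12 dB of GR.
B reduces 3.2 dB more.

B, by 3.2 dB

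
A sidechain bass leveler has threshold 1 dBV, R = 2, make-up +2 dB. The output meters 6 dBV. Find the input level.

Remove make-up: 6 − 2 = 4 dBV.
The compressed level sits 4 − 1 = 3 dB over threshold.
Undo the ratio: input overshoot = 3 × 2 = 6 dB, giving input = 7 dBV.

7 dBV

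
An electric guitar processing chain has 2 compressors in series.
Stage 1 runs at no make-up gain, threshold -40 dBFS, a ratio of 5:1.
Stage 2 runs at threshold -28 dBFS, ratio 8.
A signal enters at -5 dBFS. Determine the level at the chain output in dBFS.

-33 dBFS

Stage 1: overshoot 35 dB → 35/5 = 7 dB → -33 dBFS.
Stage 2: -33 dBFS ≤ -28 dBFS, so stage 2 doesn't engage; output -33 dBFS.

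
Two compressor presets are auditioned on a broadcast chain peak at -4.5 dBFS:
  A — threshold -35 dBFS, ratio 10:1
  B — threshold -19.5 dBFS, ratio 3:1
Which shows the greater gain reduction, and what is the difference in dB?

A: overshoot 30.5 dB → output overshoot 3.05 dB → GR 27.45 dB.
B: overshoot 15 dB → output overshoot 5 dB → GR 10 dB.
A reduces 17.45 dB more.

A, by 17.45 dB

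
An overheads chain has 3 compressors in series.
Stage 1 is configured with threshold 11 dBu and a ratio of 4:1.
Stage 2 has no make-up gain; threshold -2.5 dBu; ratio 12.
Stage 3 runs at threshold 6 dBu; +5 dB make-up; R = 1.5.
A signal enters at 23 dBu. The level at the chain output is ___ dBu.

3.875 dBu

Stage 1: 23 dBu is 12 dB over 11 dBu; at 4:1 that becomes 3 dB over, giving 14 dBu.
Stage 2: 16.5 dB above -2.5 dBu, reduced 12:1 to 1.375 dB above → -1.125 dBu.
Stage 3: -1.125 dBu ≤ 6 dBu, so stage 3 doesn't engage; make-up brings it to 3.875 dBu.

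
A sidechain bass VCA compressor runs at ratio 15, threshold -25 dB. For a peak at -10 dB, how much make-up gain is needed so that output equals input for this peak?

14 dB

The peak compresses to -25 + 15/15 = -24 dB.
To reach -10 dB requires -10 − (-24) = 14 dB of make-up.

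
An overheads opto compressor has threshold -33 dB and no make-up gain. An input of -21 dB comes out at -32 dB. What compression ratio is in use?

12:1

Input overshoot = -21 − (-33) = 12 dB; output overshoot = -32 − (-33) = 1 dB.
Ratio = 12 / 1 = 12.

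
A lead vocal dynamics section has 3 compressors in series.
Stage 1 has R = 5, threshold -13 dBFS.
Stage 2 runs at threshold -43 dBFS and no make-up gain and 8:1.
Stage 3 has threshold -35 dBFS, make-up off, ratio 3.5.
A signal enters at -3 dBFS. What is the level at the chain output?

Stage 1: -3 dBFS is 10 dB over -13 dBFS; at 5:1 that becomes 2 dB over, giving -11 dBFS.
Stage 2: overshoot 32 dB → 32/8 = 4 dB → -39 dBFS.
Stage 3: below threshold (-39 ≤ -35); passes unchanged; output -39 dBFS.

-39 dBFS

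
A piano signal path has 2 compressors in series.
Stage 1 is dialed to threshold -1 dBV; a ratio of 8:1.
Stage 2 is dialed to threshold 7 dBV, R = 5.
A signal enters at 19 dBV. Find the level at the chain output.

1.5 dBV

Stage 1: overshoot 20 dB → 20/8 = 2.5 dB → 1.5 dBV.
Stage 2: 1.5 dBV is at or below the 7 dBV threshold — no compression; output 1.5 dBV.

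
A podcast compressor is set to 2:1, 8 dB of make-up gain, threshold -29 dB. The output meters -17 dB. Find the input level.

Remove make-up: -17 − 8 = -25 dB.
The compressed level sits -25 − (-29) = 4 dB over threshold.
Input overshoot = R × output overshoot = 8 dB → input = -29 + 8 = -21 dB.

-21 dB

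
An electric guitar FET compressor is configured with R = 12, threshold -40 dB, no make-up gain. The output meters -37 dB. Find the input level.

-4 dB

That's 3 dB above the -40 dB threshold.
Undo the ratio: input overshoot = 3 × 12 = 36 dB, giving input = -4 dB.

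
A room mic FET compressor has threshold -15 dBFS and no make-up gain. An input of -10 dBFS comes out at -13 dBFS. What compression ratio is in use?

Input overshoot = -10 − (-15) = 5 dB; output overshoot = -13 − (-15) = 2 dB.
Ratio = 5 / 2 = 2.5.

2.5:1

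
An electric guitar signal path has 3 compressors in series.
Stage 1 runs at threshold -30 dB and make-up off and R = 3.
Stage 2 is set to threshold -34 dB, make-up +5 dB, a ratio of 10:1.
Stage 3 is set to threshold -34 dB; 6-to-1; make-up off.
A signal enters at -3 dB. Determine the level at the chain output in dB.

-32.95 dB

Stage 1: overshoot 27 dB → 27/3 = 9 dB → -21 dB.
Stage 2: -21 dB is 13 dB over -34 dB; at 10:1 that becomes 1.3 dB over, giving -32.7 dB; +5 dB make-up → -27.7 dB.
Stage 3: overshoot 6.3 dB → 6.3/6 = 1.05 dB → -32.95 dB.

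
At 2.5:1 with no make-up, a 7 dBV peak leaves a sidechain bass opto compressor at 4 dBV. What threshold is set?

Let T be the threshold. Output overshoot = (input overshoot)/R, so 4 − T = (7 − T)/2.5.
2.5·(4 − T) = 7 − T → 1.5·T = 10 − 7 = 3.
T = 3/1.5 = 2 dBV.

2 dBV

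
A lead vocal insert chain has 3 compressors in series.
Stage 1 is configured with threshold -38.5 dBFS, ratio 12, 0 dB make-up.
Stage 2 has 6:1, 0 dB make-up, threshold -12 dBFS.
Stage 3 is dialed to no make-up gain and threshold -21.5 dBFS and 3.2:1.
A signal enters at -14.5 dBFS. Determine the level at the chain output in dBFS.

Stage 1: -14.5 dBFS is 24 dB over -38.5 dBFS; at 12:1 that becomes 2 dB over, giving -36.5 dBFS.
Stage 2: below threshold (-36.5 ≤ -12); passes unchanged; output -36.5 dBFS.
Stage 3: -36.5 dBFS ≤ -21.5 dBFS, so stage 3 doesn't engage; output -36.5 dBFS.

-36.5 dBFS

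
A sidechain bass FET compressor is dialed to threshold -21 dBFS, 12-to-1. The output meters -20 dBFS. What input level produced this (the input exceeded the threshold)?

That's 1 dB above the -21 dBFS threshold.
Input overshoot = R × output overshoot = 12 dB → input = -21 + 12 = -9 dBFS.

-9 dBFS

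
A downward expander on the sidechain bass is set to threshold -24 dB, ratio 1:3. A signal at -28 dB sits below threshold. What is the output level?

-36 dB

Undershoot = (-24) − (-28) = 4 dB.
At 1:3, that expands to 12 dB under threshold.
Output = -24 − 12 = -36 dB.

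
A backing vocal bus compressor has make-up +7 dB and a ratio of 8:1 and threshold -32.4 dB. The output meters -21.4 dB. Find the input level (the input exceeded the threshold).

-0.4 dB

Stripping the +7 dB make-up gives -28.4 dB at the gain stage.
That's 4 dB above the -32.4 dB threshold.
Input overshoot = R × output overshoot = 32 dB → input = -32.4 + 32 = -0.4 dB.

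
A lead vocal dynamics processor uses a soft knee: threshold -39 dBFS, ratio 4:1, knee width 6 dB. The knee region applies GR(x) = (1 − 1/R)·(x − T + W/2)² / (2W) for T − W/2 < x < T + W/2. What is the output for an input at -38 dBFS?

-39 dBFS

x − T + W/2 = -38 − (-39) + 3 = 4.
GR = (1 − 1/4) × 4² / 12 = 0.75 × 16 / 12 = 1 dB.
Output = -38 − 1 = -39 dBFS.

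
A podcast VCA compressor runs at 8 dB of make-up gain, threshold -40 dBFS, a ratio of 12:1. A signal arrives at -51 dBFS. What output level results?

-43 dBFS

-51 dBFS is 11 dB below the -40 dBFS threshold, so no gain reduction is applied.
Make-up gain adds 8 dB: -51 + 8 = -43 dBFS.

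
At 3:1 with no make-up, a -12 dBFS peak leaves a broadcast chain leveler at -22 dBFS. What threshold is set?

Input is 15 dB above T (since output overshoot × R = input overshoot: (-22 − T)·3 = -12 − T gives T = -27 dBFS).
Check: -27 + (-12 − (-27))/3 = -27 + 5 = -22 dBFS. ✓

-27 dBFS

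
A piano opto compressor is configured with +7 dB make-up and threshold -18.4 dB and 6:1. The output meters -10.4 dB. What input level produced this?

-12.4 dB

Before make-up, the level was -10.4 − 7 = -17.4 dB.
That's 1 dB above the -18.4 dB threshold.
Input overshoot = R × output overshoot = 6 dB → input = -18.4 + 6 = -12.4 dB.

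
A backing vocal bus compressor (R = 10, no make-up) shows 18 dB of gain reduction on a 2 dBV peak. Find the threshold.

-18 dBV

Input is 20 dB above T (since output overshoot × R = input overshoot: (-16 − T)·10 = 2 − T gives T = -18 dBV).
Check: -18 + (2 − (-18))/10 = -18 + 2 = -16 dBV. ✓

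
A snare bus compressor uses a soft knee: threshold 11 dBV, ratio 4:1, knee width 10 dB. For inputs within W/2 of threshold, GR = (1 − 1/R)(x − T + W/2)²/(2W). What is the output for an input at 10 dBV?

9.4 dBV

x − T + W/2 = 10 − 11 + 5 = 4.
GR = (1 − 1/4) × 4² / 20 = 0.75 × 16 / 20 = 0.6 dB.
Output = 10 − 0.6 = 9.4 dBV.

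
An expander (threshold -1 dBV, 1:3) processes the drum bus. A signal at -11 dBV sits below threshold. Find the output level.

-31 dBV

Undershoot = (-1) − (-11) = 10 dB.
At 1:3, that expands to 30 dB under threshold.
Output = -1 − 30 = -31 dBV.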